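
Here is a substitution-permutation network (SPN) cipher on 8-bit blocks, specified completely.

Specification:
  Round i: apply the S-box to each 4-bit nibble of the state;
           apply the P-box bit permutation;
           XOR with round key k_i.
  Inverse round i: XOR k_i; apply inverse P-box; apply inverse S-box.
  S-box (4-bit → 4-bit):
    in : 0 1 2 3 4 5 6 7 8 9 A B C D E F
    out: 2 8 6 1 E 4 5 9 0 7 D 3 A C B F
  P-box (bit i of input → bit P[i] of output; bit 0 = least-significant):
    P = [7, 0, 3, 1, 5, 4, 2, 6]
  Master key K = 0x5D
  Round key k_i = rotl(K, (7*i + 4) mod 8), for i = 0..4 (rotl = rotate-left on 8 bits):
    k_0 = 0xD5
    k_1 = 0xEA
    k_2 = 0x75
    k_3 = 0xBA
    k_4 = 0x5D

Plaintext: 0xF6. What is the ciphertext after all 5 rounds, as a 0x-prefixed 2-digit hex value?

s_0 = plaintext = 0xF6
s_1 = Round(s_0, k_0) = 0x29
s_2 = Round(s_1, k_1) = 0x77
s_3 = Round(s_2, k_2) = 0x97
s_4 = Round(s_3, k_3) = 0x0C
s_5 = Round(s_4, k_4) = 0x4E

0x4E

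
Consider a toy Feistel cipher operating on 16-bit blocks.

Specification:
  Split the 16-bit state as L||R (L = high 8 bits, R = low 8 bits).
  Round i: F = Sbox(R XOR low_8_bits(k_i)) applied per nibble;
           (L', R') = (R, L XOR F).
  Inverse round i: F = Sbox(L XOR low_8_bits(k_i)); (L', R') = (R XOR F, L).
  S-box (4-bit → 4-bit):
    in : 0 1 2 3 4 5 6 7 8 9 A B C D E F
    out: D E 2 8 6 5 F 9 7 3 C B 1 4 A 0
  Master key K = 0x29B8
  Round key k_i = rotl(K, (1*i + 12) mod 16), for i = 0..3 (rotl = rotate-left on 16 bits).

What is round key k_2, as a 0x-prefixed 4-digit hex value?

K = 0x29B8
k_0 = rotl(K, (1*0+12) mod 16) = rotl(K, 12) = 0x829B
k_1 = rotl(K, (1*1+12) mod 16) = rotl(K, 13) = 0x0537
k_2 = rotl(K, (1*2+12) mod 16) = rotl(K, 14) = 0x0A6E

0x0A6E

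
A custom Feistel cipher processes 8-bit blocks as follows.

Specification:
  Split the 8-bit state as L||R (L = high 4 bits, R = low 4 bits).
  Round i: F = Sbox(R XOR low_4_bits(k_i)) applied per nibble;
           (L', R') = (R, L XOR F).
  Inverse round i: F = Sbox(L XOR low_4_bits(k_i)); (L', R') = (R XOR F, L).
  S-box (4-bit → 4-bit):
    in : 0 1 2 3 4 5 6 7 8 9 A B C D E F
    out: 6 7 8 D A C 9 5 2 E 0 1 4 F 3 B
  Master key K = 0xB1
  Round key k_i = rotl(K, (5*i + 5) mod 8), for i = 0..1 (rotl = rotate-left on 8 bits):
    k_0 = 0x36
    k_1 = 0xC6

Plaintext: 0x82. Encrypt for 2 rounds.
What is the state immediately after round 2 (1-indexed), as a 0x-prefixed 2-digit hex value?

s_0 = plaintext = 0x82
s_1 = Round(s_0, k_0) = 0x22
s_2 = Round(s_1, k_1) = 0x28

0x28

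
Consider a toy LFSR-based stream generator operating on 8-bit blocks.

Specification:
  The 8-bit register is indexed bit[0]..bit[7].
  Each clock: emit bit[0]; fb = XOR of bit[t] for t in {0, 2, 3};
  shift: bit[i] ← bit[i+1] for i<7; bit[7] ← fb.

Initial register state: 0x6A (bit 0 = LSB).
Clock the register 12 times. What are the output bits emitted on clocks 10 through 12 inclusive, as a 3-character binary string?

reg_0 = 0x6A
clock 1: out=0, reg = 0xB5
clock 2: out=1, reg = 0x5A
clock 3: out=0, reg = 0xAD
clock 4: out=1, reg = 0xD6
clock 5: out=0, reg = 0xEB
clock 6: out=1, reg = 0x75
clock 7: out=1, reg = 0x3A
clock 8: out=0, reg = 0x9D
clock 9: out=1, reg = 0xCE
clock 10: out=0, reg = 0x67
clock 11: out=1, reg = 0x33
clock 12: out=1, reg = 0x99

011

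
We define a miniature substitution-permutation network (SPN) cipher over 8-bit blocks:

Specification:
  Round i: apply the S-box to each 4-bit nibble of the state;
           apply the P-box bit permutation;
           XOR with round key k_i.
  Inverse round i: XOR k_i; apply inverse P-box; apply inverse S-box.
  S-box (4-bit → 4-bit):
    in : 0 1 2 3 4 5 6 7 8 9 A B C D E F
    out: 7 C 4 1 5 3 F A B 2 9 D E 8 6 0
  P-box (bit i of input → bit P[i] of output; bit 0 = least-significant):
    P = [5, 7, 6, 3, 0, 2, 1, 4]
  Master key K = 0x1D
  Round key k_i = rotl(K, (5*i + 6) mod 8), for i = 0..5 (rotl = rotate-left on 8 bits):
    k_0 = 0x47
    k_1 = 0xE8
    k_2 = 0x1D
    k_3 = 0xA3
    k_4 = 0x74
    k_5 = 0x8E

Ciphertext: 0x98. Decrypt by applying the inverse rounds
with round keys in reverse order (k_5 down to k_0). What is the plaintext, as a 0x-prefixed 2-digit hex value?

0x2C

s_0 = ciphertext = 0x98
s_1 = InvRound(s_0, k_5) = 0xCF
s_2 = InvRound(s_1, k_4) = 0xB8
s_3 = InvRound(s_2, k_3) = 0xBD
s_4 = InvRound(s_3, k_2) = 0xF5
s_5 = InvRound(s_4, k_1) = 0x8D
s_6 = InvRound(s_5, k_0) = 0x2C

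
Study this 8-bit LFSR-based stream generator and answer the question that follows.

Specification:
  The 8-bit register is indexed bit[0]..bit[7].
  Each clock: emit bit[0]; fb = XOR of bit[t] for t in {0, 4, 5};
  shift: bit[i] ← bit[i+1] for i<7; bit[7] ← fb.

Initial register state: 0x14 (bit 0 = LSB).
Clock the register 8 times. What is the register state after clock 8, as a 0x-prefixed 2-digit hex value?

0xAD

reg_0 = 0x14
clock 1: out=0, reg = 0x8A
clock 2: out=0, reg = 0x45
clock 3: out=1, reg = 0xA2
clock 4: out=0, reg = 0xD1
clock 5: out=1, reg = 0x68
clock 6: out=0, reg = 0xB4
clock 7: out=0, reg = 0x5A
clock 8: out=0, reg = 0xAD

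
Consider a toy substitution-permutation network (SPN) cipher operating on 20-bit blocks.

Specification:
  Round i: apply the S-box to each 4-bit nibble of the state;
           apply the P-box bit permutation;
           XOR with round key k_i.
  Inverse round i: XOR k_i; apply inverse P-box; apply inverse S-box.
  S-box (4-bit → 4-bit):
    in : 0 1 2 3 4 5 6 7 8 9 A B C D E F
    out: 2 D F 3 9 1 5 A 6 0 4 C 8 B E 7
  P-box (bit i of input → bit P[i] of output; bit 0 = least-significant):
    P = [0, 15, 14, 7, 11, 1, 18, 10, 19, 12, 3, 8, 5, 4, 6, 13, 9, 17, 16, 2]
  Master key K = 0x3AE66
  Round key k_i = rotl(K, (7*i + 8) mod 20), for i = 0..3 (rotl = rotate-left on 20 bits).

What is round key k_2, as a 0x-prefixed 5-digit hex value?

K = 0x3AE66
k_0 = rotl(K, (7*0+8) mod 20) = rotl(K, 8) = 0xE663A
k_1 = rotl(K, (7*1+8) mod 20) = rotl(K, 15) = 0x31D73
k_2 = rotl(K, (7*2+8) mod 20) = rotl(K, 2) = 0xEB998

0xEB998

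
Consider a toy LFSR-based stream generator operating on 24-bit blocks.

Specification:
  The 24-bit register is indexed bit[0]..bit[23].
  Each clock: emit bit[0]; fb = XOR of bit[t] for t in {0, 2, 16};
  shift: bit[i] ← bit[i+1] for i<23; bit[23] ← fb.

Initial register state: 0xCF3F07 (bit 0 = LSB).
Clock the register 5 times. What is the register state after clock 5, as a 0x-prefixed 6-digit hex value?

0x4E79F8

reg_0 = 0xCF3F07
clock 1: out=1, reg = 0xE79F83
clock 2: out=1, reg = 0x73CFC1
clock 3: out=1, reg = 0x39E7E0
clock 4: out=0, reg = 0x9CF3F0
clock 5: out=0, reg = 0x4E79F8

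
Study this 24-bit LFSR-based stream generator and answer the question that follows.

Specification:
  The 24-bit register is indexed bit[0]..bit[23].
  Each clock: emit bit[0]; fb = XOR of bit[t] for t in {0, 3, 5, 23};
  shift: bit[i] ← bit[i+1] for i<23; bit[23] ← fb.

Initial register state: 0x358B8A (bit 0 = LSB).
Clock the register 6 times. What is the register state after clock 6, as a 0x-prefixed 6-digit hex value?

reg_0 = 0x358B8A
clock 1: out=0, reg = 0x9AC5C5
clock 2: out=1, reg = 0x4D62E2
clock 3: out=0, reg = 0xA6B171
clock 4: out=1, reg = 0xD358B8
clock 5: out=0, reg = 0xE9AC5C
clock 6: out=0, reg = 0x74D62E

0x74D62E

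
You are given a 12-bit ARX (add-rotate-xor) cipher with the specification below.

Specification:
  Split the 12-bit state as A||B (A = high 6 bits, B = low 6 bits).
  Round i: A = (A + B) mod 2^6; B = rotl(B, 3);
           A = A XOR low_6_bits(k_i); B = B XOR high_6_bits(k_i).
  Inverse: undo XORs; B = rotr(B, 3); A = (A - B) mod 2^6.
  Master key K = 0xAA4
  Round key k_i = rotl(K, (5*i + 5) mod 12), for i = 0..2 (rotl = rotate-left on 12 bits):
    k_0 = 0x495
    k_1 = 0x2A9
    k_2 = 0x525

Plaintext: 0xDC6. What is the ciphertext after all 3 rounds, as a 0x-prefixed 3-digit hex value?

0x927

s_0 = plaintext = 0xDC6
s_1 = Round(s_0, k_0) = 0xA22
s_2 = Round(s_1, k_1) = 0x8DE
s_3 = Round(s_2, k_2) = 0x927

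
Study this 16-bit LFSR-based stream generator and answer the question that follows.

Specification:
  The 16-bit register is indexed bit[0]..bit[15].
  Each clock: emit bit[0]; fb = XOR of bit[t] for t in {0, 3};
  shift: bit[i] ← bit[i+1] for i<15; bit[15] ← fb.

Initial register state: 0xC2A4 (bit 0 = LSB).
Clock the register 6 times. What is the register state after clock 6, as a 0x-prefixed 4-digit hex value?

reg_0 = 0xC2A4
clock 1: out=0, reg = 0x6152
clock 2: out=0, reg = 0x30A9
clock 3: out=1, reg = 0x1854
clock 4: out=0, reg = 0x0C2A
clock 5: out=0, reg = 0x8615
clock 6: out=1, reg = 0xC30A

0xC30A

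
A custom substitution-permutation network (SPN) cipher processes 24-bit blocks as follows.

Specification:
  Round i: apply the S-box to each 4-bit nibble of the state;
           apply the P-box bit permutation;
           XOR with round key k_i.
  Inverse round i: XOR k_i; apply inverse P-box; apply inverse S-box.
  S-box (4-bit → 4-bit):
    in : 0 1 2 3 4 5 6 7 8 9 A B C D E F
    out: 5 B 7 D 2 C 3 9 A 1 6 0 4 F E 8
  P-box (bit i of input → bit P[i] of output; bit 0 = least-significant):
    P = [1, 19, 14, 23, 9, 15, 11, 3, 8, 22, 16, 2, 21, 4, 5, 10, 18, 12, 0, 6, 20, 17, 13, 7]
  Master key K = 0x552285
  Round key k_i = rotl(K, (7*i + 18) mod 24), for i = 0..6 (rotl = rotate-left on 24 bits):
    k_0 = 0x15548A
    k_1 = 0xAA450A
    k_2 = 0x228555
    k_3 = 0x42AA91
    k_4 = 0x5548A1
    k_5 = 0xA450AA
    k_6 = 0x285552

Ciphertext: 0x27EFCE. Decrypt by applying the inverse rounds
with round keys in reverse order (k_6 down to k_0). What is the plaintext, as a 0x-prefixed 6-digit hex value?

0x9960AF

s_0 = ciphertext = 0x27EFCE
s_1 = InvRound(s_0, k_6) = 0xE645D4
s_2 = InvRound(s_1, k_5) = 0x48E1F9
s_3 = InvRound(s_2, k_4) = 0x0740E4
s_4 = InvRound(s_3, k_3) = 0xC3AE2C
s_5 = InvRound(s_4, k_2) = 0xC5223F
s_6 = InvRound(s_5, k_1) = 0xA0DD9A
s_7 = InvRound(s_6, k_0) = 0x9960AF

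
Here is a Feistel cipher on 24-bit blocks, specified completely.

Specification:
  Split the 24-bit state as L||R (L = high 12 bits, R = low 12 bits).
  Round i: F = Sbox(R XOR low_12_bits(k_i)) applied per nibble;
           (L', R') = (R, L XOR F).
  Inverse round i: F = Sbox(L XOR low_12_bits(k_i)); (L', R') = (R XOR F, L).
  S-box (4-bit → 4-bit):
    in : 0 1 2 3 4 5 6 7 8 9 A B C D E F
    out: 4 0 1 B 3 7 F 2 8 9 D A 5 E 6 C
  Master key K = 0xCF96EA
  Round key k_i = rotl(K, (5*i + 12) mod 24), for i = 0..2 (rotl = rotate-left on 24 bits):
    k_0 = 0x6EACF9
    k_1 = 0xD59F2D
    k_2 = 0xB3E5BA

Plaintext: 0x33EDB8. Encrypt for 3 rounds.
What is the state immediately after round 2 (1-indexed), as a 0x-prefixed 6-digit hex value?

0x30E8A3

s_0 = plaintext = 0x33EDB8
s_1 = Round(s_0, k_0) = 0xDB830E
s_2 = Round(s_1, k_1) = 0x30E8A3
s_3 = Round(s_2, k_2) = 0x8A3D07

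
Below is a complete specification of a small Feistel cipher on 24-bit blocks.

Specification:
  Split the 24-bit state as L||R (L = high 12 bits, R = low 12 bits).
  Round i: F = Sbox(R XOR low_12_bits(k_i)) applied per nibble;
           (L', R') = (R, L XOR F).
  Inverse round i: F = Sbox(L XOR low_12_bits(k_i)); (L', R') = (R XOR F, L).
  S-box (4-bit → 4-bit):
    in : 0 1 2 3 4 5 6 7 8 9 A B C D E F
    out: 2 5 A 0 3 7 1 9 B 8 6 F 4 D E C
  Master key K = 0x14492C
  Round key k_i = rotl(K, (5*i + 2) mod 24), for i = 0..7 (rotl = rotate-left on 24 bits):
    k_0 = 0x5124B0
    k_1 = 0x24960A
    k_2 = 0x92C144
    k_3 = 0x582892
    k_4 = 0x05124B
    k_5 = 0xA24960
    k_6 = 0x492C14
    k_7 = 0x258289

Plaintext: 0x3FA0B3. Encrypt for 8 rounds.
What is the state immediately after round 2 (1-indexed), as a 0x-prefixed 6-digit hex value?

0x0DA161

s_0 = plaintext = 0x3FA0B3
s_1 = Round(s_0, k_0) = 0x0B30DA
s_2 = Round(s_1, k_1) = 0x0DA161
s_3 = Round(s_2, k_2) = 0x16127D
s_4 = Round(s_3, k_3) = 0x27D78D
s_5 = Round(s_4, k_4) = 0x78D53C
s_6 = Round(s_5, k_5) = 0x53C3F9
s_7 = Round(s_6, k_6) = 0x3F99D1
s_8 = Round(s_7, k_7) = 0x9D1C82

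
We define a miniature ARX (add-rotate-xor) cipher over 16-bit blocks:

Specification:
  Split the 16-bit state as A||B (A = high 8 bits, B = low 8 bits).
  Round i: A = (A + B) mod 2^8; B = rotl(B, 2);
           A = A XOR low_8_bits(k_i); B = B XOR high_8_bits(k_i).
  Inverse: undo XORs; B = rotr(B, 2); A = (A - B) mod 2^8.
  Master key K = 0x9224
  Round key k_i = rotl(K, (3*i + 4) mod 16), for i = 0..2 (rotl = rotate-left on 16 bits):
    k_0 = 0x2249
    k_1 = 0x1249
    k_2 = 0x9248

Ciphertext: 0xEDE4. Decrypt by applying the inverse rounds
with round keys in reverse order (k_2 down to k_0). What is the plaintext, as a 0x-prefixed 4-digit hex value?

0xA770

s_0 = ciphertext = 0xEDE4
s_1 = InvRound(s_0, k_2) = 0x089D
s_2 = InvRound(s_1, k_1) = 0x5EE3
s_3 = InvRound(s_2, k_0) = 0xA770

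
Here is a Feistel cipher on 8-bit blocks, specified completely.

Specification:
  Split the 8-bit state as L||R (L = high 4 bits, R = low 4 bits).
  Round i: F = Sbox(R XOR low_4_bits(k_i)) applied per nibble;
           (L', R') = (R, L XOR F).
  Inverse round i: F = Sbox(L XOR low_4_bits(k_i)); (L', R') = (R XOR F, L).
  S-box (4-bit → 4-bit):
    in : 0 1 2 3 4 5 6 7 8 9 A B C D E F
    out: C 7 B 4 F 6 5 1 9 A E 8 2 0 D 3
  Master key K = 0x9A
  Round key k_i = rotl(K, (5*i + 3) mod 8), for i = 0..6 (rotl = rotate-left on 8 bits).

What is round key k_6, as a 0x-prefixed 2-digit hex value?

K = 0x9A
k_0 = rotl(K, (5*0+3) mod 8) = rotl(K, 3) = 0xD4
k_1 = rotl(K, (5*1+3) mod 8) = rotl(K, 0) = 0x9A
k_2 = rotl(K, (5*2+3) mod 8) = rotl(K, 5) = 0x53
k_3 = rotl(K, (5*3+3) mod 8) = rotl(K, 2) = 0x6A
k_4 = rotl(K, (5*4+3) mod 8) = rotl(K, 7) = 0x4D
k_5 = rotl(K, (5*5+3) mod 8) = rotl(K, 4) = 0xA9
k_6 = rotl(K, (5*6+3) mod 8) = rotl(K, 1) = 0x35

0x35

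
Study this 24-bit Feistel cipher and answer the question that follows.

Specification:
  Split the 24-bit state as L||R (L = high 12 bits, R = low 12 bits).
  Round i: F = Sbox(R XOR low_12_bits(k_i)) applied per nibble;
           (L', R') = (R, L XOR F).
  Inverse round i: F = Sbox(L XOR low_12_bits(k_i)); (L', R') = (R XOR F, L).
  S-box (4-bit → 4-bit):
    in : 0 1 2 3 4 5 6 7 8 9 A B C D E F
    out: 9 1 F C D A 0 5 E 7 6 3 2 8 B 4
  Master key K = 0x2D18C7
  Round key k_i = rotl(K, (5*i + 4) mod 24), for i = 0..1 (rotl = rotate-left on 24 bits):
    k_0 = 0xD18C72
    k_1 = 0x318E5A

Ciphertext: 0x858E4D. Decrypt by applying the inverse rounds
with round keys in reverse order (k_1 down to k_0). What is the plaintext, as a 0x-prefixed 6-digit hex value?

0x731ED2

s_0 = ciphertext = 0x858E4D
s_1 = InvRound(s_0, k_1) = 0xED2858
s_2 = InvRound(s_1, k_0) = 0x731ED2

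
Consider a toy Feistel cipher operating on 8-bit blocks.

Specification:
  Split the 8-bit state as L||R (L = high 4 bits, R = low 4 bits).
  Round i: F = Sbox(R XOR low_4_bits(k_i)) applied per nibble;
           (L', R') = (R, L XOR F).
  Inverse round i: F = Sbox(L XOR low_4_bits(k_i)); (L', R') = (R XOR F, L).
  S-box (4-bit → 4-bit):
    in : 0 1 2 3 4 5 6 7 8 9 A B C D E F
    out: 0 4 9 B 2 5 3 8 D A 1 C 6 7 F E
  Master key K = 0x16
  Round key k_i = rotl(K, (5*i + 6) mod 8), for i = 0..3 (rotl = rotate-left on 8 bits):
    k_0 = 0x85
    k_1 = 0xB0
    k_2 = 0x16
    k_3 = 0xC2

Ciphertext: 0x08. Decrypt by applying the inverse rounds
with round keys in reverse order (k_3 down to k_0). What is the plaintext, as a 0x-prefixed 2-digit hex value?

0x2C

s_0 = ciphertext = 0x08
s_1 = InvRound(s_0, k_3) = 0x10
s_2 = InvRound(s_1, k_2) = 0x81
s_3 = InvRound(s_2, k_1) = 0xC8
s_4 = InvRound(s_3, k_0) = 0x2C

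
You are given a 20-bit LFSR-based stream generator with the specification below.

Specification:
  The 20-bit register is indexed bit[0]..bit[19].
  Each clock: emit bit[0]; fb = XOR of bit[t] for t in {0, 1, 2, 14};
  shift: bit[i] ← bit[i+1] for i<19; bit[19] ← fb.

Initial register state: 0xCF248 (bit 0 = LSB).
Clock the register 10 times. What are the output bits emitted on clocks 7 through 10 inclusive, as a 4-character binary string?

reg_0 = 0xCF248
clock 1: out=0, reg = 0xE7924
clock 2: out=0, reg = 0x73C92
clock 3: out=0, reg = 0xB9E49
clock 4: out=1, reg = 0xDCF24
clock 5: out=0, reg = 0x6E792
clock 6: out=0, reg = 0x373C9
clock 7: out=1, reg = 0x1B9E4
clock 8: out=0, reg = 0x8DCF2
clock 9: out=0, reg = 0x46E79
clock 10: out=1, reg = 0x2373C

1001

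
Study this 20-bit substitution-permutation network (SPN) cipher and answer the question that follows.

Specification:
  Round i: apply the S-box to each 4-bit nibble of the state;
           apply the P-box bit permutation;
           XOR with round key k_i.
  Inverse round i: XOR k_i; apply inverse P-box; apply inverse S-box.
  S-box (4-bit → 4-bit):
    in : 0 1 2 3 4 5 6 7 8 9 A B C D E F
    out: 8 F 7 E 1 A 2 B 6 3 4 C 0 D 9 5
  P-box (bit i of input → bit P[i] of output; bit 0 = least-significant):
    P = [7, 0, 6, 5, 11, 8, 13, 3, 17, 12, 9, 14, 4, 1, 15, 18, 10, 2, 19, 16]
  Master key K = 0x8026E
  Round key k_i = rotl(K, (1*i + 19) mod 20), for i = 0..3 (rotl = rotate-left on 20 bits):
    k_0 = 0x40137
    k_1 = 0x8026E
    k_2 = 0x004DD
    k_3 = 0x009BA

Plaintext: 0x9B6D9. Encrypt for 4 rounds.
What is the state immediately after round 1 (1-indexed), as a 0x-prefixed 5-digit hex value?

0x0BDBA

s_0 = plaintext = 0x9B6D9
s_1 = Round(s_0, k_0) = 0x0BDBA
s_2 = Round(s_1, k_1) = 0xFE026
s_3 = Round(s_2, k_2) = 0xC69CC
s_4 = Round(s_3, k_3) = 0x219B8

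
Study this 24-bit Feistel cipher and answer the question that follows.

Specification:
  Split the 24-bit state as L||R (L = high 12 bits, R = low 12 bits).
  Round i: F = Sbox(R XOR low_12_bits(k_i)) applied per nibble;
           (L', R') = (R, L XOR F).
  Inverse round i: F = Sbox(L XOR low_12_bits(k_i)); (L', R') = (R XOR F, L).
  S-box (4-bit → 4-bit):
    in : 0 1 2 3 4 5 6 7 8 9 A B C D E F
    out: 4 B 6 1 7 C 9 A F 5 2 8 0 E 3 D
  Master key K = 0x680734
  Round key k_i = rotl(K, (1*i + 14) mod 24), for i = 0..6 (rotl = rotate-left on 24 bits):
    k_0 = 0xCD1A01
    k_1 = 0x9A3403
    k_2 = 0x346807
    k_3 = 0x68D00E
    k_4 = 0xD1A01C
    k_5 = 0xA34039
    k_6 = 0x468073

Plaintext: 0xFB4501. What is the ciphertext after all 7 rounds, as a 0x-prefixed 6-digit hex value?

0xB9F982

s_0 = plaintext = 0xFB4501
s_1 = Round(s_0, k_0) = 0x5012F0
s_2 = Round(s_1, k_1) = 0x2F0CD0
s_3 = Round(s_2, k_2) = 0xCD051A
s_4 = Round(s_3, k_3) = 0x51A067
s_5 = Round(s_4, k_4) = 0x0671B2
s_6 = Round(s_5, k_5) = 0x1B2B9F
s_7 = Round(s_6, k_6) = 0xB9F982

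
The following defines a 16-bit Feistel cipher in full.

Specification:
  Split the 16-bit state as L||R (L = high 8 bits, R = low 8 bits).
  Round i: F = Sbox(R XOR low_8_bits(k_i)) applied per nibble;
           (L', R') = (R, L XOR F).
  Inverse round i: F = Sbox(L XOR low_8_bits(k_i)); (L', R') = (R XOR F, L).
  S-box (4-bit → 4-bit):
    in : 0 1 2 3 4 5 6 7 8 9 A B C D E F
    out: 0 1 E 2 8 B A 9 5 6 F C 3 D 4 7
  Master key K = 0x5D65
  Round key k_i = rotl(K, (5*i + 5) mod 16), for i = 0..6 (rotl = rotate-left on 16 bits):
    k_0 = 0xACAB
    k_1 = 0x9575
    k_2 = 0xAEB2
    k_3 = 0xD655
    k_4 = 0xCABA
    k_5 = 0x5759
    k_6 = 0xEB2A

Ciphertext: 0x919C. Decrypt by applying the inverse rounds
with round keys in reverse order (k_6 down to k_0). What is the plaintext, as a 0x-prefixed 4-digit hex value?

0xCE77

s_0 = ciphertext = 0x919C
s_1 = InvRound(s_0, k_6) = 0x5091
s_2 = InvRound(s_1, k_5) = 0x9750
s_3 = InvRound(s_2, k_4) = 0xBD97
s_4 = InvRound(s_3, k_3) = 0xD2BD
s_5 = InvRound(s_4, k_2) = 0x1DD2
s_6 = InvRound(s_5, k_1) = 0x771D
s_7 = InvRound(s_6, k_0) = 0xCE77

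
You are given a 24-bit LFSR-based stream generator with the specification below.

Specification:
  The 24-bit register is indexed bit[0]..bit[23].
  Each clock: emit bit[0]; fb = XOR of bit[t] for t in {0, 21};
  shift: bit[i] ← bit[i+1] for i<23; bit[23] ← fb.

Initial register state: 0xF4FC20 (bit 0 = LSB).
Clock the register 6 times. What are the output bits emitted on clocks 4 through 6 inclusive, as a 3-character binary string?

001

reg_0 = 0xF4FC20
clock 1: out=0, reg = 0xFA7E10
clock 2: out=0, reg = 0xFD3F08
clock 3: out=0, reg = 0xFE9F84
clock 4: out=0, reg = 0xFF4FC2
clock 5: out=0, reg = 0xFFA7E1
clock 6: out=1, reg = 0x7FD3F0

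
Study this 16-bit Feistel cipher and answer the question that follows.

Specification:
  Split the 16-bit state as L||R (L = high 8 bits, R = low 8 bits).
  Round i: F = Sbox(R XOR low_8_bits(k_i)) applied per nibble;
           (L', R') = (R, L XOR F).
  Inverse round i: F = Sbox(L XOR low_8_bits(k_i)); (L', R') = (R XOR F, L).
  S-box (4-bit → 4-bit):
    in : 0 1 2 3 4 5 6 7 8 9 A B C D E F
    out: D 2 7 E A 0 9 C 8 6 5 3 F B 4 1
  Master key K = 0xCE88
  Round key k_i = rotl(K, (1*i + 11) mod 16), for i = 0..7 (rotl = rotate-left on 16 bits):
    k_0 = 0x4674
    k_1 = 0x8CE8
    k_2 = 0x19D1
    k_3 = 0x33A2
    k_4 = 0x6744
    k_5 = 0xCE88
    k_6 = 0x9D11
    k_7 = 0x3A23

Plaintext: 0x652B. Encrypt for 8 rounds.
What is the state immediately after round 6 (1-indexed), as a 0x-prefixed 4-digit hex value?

0x4288

s_0 = plaintext = 0x652B
s_1 = Round(s_0, k_0) = 0x2B64
s_2 = Round(s_1, k_1) = 0x64A4
s_3 = Round(s_2, k_2) = 0xA4A4
s_4 = Round(s_3, k_3) = 0xA47D
s_5 = Round(s_4, k_4) = 0x7D42
s_6 = Round(s_5, k_5) = 0x4288
s_7 = Round(s_6, k_6) = 0x8824
s_8 = Round(s_7, k_7) = 0x2454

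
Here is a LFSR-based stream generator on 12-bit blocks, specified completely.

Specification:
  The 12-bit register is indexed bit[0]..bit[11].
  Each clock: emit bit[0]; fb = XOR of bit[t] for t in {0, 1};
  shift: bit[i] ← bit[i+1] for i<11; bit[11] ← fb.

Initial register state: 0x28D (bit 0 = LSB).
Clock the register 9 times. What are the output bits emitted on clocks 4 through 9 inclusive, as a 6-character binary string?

100010

reg_0 = 0x28D
clock 1: out=1, reg = 0x946
clock 2: out=0, reg = 0xCA3
clock 3: out=1, reg = 0x651
clock 4: out=1, reg = 0xB28
clock 5: out=0, reg = 0x594
clock 6: out=0, reg = 0x2CA
clock 7: out=0, reg = 0x965
clock 8: out=1, reg = 0xCB2
clock 9: out=0, reg = 0xE59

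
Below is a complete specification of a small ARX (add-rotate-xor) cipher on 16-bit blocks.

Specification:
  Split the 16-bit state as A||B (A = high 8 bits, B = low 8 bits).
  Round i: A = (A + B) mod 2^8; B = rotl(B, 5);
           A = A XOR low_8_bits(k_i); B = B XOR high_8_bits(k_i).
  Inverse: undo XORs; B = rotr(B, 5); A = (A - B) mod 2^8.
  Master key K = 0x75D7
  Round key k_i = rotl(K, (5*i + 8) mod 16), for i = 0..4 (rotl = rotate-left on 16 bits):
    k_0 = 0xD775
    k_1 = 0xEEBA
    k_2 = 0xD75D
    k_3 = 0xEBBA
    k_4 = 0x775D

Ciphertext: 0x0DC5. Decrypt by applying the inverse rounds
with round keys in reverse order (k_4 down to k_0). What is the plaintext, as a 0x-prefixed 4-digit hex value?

0x324D

s_0 = ciphertext = 0x0DC5
s_1 = InvRound(s_0, k_4) = 0xBB95
s_2 = InvRound(s_1, k_3) = 0x0EF3
s_3 = InvRound(s_2, k_2) = 0x3221
s_4 = InvRound(s_3, k_1) = 0x0A7E
s_5 = InvRound(s_4, k_0) = 0x324D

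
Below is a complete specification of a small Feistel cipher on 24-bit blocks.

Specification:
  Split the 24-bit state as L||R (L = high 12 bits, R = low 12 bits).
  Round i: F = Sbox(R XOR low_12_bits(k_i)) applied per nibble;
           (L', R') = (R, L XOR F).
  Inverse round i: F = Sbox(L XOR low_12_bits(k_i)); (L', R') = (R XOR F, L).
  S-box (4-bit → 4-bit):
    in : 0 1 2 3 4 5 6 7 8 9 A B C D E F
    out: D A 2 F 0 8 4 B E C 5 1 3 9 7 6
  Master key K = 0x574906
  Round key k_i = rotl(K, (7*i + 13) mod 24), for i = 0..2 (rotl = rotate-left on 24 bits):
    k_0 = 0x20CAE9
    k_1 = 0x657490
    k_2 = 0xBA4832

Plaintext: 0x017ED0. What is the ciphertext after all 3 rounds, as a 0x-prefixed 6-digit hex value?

0xE61464

s_0 = plaintext = 0x017ED0
s_1 = Round(s_0, k_0) = 0xED00EB
s_2 = Round(s_1, k_1) = 0x0EBE61
s_3 = Round(s_2, k_2) = 0xE61464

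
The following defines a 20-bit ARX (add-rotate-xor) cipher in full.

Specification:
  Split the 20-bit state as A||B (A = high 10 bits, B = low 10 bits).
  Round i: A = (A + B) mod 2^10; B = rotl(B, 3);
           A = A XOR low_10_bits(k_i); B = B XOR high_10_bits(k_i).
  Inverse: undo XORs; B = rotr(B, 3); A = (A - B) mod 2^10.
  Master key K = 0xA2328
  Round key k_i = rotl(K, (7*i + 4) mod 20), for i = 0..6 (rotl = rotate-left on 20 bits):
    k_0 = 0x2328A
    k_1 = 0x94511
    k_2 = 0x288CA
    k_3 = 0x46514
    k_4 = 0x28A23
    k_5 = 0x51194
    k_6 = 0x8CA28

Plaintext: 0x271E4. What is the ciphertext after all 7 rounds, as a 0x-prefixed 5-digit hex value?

0xEF147

s_0 = plaintext = 0x271E4
s_1 = Round(s_0, k_0) = 0x02BAF
s_2 = Round(s_1, k_1) = 0xAA32E
s_3 = Round(s_2, k_2) = 0x471D4
s_4 = Round(s_3, k_3) = 0xF93BA
s_5 = Round(s_4, k_4) = 0x6F575
s_6 = Round(s_5, k_5) = 0xA9AEE
s_7 = Round(s_6, k_6) = 0xEF147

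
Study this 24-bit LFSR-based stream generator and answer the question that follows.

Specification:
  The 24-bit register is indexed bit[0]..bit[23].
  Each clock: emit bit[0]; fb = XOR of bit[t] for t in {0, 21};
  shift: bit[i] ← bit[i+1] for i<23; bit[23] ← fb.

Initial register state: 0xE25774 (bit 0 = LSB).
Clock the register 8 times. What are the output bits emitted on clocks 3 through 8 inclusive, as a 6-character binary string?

101110

reg_0 = 0xE25774
clock 1: out=0, reg = 0xF12BBA
clock 2: out=0, reg = 0xF895DD
clock 3: out=1, reg = 0x7C4AEE
clock 4: out=0, reg = 0xBE2577
clock 5: out=1, reg = 0x5F12BB
clock 6: out=1, reg = 0xAF895D
clock 7: out=1, reg = 0x57C4AE
clock 8: out=0, reg = 0x2BE257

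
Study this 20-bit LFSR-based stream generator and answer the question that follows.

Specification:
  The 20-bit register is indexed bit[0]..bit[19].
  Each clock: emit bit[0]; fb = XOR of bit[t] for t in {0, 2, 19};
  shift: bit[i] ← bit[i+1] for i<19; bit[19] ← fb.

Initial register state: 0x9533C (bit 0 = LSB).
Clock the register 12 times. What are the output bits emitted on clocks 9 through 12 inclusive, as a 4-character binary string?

reg_0 = 0x9533C
clock 1: out=0, reg = 0x4A99E
clock 2: out=0, reg = 0xA54CF
clock 3: out=1, reg = 0xD2A67
clock 4: out=1, reg = 0xE9533
clock 5: out=1, reg = 0x74A99
clock 6: out=1, reg = 0xBA54C
clock 7: out=0, reg = 0x5D2A6
clock 8: out=0, reg = 0xAE953
clock 9: out=1, reg = 0x574A9
clock 10: out=1, reg = 0xABA54
clock 11: out=0, reg = 0x55D2A
clock 12: out=0, reg = 0x2AE95

1100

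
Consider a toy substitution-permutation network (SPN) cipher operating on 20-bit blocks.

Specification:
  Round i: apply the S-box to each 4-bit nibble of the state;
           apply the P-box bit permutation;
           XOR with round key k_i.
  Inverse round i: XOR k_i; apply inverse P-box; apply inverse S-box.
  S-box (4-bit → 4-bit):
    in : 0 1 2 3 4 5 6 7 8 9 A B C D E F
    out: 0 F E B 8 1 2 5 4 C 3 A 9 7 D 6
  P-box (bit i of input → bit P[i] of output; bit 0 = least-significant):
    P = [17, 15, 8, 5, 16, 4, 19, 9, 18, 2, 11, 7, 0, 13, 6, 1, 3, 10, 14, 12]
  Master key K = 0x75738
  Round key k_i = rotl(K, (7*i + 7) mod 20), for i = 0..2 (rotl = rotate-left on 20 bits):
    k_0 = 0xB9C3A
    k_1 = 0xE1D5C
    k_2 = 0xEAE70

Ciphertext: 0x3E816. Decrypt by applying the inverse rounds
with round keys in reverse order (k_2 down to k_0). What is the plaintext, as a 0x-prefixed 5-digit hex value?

0xC0856

s_0 = ciphertext = 0x3E816
s_1 = InvRound(s_0, k_2) = 0xF9AE4
s_2 = InvRound(s_1, k_1) = 0xA0432
s_3 = InvRound(s_2, k_0) = 0xC0856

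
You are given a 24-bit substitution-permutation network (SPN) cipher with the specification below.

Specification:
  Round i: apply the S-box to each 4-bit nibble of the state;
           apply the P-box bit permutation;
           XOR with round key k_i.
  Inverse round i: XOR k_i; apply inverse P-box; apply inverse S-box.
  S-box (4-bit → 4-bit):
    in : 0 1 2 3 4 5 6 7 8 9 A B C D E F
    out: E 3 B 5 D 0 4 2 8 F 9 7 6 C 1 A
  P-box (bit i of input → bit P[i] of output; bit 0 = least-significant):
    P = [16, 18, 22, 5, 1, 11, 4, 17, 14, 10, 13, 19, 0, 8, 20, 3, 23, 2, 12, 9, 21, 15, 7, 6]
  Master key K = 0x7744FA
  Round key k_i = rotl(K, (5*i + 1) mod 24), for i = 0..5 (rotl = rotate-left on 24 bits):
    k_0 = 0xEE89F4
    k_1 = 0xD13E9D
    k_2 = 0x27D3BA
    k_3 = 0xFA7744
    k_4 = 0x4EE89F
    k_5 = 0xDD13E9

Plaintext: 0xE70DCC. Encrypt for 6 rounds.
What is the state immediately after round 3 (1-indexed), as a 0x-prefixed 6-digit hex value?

0xBA4897

s_0 = plaintext = 0xE70DCC
s_1 = Round(s_0, k_0) = 0x92A0E8
s_2 = Round(s_1, k_1) = 0x799872
s_3 = Round(s_2, k_2) = 0xBA4897
s_4 = Round(s_3, k_3) = 0x44FDDF
s_5 = Round(s_4, k_4) = 0xE0DB67
s_6 = Round(s_5, k_5) = 0xE965F5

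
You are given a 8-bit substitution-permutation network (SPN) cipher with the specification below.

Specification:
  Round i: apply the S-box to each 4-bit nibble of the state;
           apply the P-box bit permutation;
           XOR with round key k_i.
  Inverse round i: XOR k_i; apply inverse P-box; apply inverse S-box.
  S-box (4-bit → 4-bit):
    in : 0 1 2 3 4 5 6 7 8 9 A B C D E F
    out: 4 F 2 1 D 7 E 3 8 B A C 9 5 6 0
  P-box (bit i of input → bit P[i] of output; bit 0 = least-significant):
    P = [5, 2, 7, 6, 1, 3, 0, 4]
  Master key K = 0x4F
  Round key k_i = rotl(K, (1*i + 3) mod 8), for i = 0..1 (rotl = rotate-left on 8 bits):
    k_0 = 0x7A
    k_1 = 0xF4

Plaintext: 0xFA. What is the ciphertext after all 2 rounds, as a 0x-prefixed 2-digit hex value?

s_0 = plaintext = 0xFA
s_1 = Round(s_0, k_0) = 0x3E
s_2 = Round(s_1, k_1) = 0x72

0x72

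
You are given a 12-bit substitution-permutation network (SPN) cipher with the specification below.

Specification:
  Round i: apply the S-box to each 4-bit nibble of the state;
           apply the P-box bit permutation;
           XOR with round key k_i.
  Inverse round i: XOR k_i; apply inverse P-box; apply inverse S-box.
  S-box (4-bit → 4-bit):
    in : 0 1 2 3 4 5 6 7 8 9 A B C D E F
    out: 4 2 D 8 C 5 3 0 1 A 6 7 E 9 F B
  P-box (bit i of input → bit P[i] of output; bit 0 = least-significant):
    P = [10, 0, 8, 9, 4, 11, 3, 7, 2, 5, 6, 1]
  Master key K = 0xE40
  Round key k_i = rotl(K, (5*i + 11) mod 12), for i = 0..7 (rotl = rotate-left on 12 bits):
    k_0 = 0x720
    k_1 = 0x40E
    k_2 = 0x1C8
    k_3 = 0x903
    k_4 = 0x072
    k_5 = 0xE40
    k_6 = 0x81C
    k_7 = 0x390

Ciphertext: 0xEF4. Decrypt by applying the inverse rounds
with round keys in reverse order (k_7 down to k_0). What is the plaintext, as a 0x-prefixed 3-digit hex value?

0x93C

s_0 = ciphertext = 0xEF4
s_1 = InvRound(s_0, k_7) = 0xB15
s_2 = InvRound(s_1, k_6) = 0x70C
s_3 = InvRound(s_2, k_5) = 0x5A0
s_4 = InvRound(s_3, k_4) = 0x4D5
s_5 = InvRound(s_4, k_3) = 0x2F5
s_6 = InvRound(s_5, k_2) = 0x65C
s_7 = InvRound(s_6, k_1) = 0x483
s_8 = InvRound(s_7, k_0) = 0x93C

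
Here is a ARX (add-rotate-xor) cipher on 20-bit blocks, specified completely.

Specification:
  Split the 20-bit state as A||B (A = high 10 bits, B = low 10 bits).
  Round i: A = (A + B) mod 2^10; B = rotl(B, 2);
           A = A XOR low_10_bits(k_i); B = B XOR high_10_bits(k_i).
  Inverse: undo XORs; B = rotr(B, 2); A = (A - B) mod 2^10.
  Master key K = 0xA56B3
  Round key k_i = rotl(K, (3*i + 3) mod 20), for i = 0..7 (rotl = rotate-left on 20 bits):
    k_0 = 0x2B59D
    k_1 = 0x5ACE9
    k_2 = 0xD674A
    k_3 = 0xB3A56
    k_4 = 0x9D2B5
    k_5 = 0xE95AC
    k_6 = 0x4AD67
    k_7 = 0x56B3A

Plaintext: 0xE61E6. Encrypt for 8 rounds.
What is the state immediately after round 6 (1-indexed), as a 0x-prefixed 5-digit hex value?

s_0 = plaintext = 0xE61E6
s_1 = Round(s_0, k_0) = 0x38F34
s_2 = Round(s_1, k_1) = 0x3F9B8
s_3 = Round(s_2, k_2) = 0x7F1B8
s_4 = Round(s_3, k_3) = 0x7882F
s_5 = Round(s_4, k_4) = 0x292C8
s_6 = Round(s_5, k_5) = 0xB0087
s_7 = Round(s_6, k_6) = 0x88337
s_8 = Round(s_7, k_7) = 0x9B585

0xB0087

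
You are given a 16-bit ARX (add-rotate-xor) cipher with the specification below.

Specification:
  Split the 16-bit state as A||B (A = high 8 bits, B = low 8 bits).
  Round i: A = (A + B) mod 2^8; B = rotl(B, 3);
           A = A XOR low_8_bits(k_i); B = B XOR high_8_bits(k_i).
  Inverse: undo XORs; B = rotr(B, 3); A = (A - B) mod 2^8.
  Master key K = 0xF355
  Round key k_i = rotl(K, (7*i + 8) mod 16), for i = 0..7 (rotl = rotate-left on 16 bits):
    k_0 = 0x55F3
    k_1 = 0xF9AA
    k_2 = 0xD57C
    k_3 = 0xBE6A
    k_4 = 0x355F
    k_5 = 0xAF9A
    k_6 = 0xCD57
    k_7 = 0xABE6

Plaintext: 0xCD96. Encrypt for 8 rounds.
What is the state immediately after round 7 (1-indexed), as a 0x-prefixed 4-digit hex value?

0xFBA6

s_0 = plaintext = 0xCD96
s_1 = Round(s_0, k_0) = 0x90E1
s_2 = Round(s_1, k_1) = 0xDBF6
s_3 = Round(s_2, k_2) = 0xAD62
s_4 = Round(s_3, k_3) = 0x65AD
s_5 = Round(s_4, k_4) = 0x4D58
s_6 = Round(s_5, k_5) = 0x3F6D
s_7 = Round(s_6, k_6) = 0xFBA6
s_8 = Round(s_7, k_7) = 0x479E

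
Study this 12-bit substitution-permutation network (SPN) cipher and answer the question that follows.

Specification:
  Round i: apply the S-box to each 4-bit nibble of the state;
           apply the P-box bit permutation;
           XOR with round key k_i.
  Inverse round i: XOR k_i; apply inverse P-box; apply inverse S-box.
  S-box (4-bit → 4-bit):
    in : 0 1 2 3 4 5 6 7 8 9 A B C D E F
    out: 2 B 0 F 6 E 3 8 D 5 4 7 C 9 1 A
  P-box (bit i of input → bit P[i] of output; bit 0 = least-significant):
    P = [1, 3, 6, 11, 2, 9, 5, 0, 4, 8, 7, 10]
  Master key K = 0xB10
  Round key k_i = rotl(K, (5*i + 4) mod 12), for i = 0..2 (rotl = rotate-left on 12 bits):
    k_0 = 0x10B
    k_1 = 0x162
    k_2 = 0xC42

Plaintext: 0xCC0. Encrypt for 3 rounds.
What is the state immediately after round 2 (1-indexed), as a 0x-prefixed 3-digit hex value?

s_0 = plaintext = 0xCC0
s_1 = Round(s_0, k_0) = 0x5A2
s_2 = Round(s_1, k_1) = 0x4C2
s_3 = Round(s_2, k_2) = 0xDE3

0x4C2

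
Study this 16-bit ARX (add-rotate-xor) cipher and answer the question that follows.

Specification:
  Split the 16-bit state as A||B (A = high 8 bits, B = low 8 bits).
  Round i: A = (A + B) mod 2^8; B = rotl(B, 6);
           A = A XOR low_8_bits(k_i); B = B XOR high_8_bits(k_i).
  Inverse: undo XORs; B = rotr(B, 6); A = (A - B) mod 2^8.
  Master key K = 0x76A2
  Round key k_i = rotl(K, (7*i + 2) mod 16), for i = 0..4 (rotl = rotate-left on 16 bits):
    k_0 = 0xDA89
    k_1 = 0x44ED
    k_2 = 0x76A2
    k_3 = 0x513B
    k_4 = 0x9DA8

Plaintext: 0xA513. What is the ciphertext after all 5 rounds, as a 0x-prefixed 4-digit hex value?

0xCEA1

s_0 = plaintext = 0xA513
s_1 = Round(s_0, k_0) = 0x311E
s_2 = Round(s_1, k_1) = 0xA2C3
s_3 = Round(s_2, k_2) = 0xC786
s_4 = Round(s_3, k_3) = 0x76F0
s_5 = Round(s_4, k_4) = 0xCEA1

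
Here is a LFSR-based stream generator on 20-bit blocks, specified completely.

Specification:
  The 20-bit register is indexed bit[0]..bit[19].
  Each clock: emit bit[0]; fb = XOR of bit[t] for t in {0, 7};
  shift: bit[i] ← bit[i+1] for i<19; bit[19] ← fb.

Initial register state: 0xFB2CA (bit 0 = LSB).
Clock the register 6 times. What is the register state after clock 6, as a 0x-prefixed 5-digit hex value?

0xBFECB

reg_0 = 0xFB2CA
clock 1: out=0, reg = 0xFD965
clock 2: out=1, reg = 0xFECB2
clock 3: out=0, reg = 0xFF659
clock 4: out=1, reg = 0xFFB2C
clock 5: out=0, reg = 0x7FD96
clock 6: out=0, reg = 0xBFECB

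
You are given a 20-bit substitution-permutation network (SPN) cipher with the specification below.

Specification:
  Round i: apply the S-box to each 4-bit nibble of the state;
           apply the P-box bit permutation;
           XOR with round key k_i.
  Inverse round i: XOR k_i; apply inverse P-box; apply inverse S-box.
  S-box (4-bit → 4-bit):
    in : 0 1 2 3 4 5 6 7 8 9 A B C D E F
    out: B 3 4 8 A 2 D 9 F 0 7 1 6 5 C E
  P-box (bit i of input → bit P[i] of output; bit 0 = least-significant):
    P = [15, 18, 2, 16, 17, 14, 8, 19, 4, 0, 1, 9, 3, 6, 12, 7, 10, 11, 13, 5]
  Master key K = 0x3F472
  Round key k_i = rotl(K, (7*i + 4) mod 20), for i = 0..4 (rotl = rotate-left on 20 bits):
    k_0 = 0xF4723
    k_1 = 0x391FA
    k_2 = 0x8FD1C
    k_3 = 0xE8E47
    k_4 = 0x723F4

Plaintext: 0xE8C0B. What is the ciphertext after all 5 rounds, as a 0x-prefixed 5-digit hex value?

s_0 = plaintext = 0xE8C0B
s_1 = Round(s_0, k_0) = 0x5B7C8
s_2 = Round(s_1, k_1) = 0x65AE6
s_3 = Round(s_2, k_2) = 0x1586B
s_4 = Round(s_3, k_3) = 0x40114
s_5 = Round(s_4, k_4) = 0x06B0D

0x06B0D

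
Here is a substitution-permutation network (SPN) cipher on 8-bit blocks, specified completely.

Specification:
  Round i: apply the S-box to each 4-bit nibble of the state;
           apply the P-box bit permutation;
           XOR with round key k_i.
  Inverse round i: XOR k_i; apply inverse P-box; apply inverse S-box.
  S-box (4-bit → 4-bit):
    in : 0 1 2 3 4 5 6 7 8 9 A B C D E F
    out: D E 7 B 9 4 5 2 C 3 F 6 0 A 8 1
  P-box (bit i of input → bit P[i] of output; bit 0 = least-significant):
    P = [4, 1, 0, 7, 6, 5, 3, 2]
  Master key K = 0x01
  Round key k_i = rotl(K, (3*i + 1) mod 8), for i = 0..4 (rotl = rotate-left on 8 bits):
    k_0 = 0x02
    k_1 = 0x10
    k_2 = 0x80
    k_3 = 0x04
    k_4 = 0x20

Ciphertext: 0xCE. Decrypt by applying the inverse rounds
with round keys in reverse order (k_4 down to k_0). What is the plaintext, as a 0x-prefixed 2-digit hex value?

0xC2

s_0 = ciphertext = 0xCE
s_1 = InvRound(s_0, k_4) = 0xAD
s_2 = InvRound(s_1, k_3) = 0xB8
s_3 = InvRound(s_2, k_2) = 0xBF
s_4 = InvRound(s_3, k_1) = 0x11
s_5 = InvRound(s_4, k_0) = 0xC2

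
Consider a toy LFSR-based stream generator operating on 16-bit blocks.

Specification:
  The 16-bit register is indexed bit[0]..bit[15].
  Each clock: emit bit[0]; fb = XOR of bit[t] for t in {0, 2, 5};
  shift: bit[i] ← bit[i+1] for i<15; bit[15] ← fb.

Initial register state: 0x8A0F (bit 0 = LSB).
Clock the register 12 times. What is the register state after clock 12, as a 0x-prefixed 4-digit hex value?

0xCDC8

reg_0 = 0x8A0F
clock 1: out=1, reg = 0x4507
clock 2: out=1, reg = 0x2283
clock 3: out=1, reg = 0x9141
clock 4: out=1, reg = 0xC8A0
clock 5: out=0, reg = 0xE450
clock 6: out=0, reg = 0x7228
clock 7: out=0, reg = 0xB914
clock 8: out=0, reg = 0xDC8A
clock 9: out=0, reg = 0x6E45
clock 10: out=1, reg = 0x3722
clock 11: out=0, reg = 0x9B91
clock 12: out=1, reg = 0xCDC8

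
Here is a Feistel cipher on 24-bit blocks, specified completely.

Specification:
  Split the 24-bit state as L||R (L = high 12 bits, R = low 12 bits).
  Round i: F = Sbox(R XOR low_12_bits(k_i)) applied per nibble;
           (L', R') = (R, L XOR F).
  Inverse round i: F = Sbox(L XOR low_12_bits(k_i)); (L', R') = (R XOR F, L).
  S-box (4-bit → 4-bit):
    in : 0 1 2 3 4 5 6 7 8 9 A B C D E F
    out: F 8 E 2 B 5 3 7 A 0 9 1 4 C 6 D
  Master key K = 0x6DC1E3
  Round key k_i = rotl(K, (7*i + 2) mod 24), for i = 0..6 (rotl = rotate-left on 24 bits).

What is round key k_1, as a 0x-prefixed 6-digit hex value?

K = 0x6DC1E3
k_0 = rotl(K, (7*0+2) mod 24) = rotl(K, 2) = 0xB7078D
k_1 = rotl(K, (7*1+2) mod 24) = rotl(K, 9) = 0x83C6DB

0x83C6DB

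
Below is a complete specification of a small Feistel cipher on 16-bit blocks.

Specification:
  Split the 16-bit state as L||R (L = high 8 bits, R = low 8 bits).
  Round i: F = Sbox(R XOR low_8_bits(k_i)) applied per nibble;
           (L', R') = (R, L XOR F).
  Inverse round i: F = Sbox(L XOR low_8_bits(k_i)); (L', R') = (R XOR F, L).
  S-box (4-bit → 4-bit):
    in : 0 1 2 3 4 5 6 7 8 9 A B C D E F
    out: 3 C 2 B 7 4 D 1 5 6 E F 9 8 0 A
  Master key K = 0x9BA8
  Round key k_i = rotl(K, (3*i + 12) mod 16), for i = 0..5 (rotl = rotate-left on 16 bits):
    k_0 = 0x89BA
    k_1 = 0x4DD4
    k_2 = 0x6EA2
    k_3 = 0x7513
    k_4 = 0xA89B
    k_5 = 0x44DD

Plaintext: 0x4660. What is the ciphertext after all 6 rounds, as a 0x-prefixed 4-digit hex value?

0x43CE

s_0 = plaintext = 0x4660
s_1 = Round(s_0, k_0) = 0x60C8
s_2 = Round(s_1, k_1) = 0xC8A9
s_3 = Round(s_2, k_2) = 0xA9F7
s_4 = Round(s_3, k_3) = 0xF7AE
s_5 = Round(s_4, k_4) = 0xAE43
s_6 = Round(s_5, k_5) = 0x43CE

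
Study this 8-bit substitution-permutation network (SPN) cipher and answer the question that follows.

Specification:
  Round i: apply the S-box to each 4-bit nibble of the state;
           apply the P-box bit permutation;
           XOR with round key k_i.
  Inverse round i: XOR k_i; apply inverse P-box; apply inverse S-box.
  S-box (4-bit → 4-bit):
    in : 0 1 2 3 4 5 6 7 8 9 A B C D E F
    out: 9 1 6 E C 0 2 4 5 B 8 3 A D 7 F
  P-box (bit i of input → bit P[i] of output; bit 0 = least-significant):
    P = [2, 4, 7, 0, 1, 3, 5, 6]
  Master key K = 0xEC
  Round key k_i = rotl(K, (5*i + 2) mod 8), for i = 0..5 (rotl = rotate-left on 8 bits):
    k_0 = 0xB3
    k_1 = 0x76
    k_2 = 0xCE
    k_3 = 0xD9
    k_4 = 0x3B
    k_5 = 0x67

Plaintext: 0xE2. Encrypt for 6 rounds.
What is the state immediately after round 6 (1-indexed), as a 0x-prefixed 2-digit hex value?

0xB7

s_0 = plaintext = 0xE2
s_1 = Round(s_0, k_0) = 0x09
s_2 = Round(s_1, k_1) = 0x21
s_3 = Round(s_2, k_2) = 0xE2
s_4 = Round(s_3, k_3) = 0x63
s_5 = Round(s_4, k_4) = 0xA2
s_6 = Round(s_5, k_5) = 0xB7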